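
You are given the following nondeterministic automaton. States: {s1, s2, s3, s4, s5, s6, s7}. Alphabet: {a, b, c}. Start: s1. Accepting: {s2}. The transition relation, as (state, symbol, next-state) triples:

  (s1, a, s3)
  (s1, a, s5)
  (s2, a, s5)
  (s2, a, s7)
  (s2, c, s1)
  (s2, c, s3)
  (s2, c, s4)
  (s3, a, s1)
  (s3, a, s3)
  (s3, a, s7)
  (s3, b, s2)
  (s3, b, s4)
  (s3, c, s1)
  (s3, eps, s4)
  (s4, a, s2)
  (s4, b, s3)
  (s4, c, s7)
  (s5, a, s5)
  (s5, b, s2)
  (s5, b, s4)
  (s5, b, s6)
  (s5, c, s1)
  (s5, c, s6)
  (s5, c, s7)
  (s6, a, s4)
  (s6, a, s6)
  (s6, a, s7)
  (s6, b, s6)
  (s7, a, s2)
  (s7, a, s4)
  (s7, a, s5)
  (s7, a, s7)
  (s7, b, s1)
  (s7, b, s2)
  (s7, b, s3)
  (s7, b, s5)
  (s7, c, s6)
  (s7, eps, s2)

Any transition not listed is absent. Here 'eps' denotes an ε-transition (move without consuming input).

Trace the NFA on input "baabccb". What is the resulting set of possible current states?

∅

Start in {s1}.
Read 'b': s1→∅; now ∅.
The set is empty and remains empty for the remaining 6 symbols.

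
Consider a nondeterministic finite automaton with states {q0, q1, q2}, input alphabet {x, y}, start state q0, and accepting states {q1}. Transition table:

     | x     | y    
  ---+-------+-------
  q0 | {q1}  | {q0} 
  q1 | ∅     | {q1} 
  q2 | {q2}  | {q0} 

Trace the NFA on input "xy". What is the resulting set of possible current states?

{q1}

Start in {q0}.
Read 'x': q0→{q1}; now {q1}.
Read 'y': q1→{q1}; now {q1}.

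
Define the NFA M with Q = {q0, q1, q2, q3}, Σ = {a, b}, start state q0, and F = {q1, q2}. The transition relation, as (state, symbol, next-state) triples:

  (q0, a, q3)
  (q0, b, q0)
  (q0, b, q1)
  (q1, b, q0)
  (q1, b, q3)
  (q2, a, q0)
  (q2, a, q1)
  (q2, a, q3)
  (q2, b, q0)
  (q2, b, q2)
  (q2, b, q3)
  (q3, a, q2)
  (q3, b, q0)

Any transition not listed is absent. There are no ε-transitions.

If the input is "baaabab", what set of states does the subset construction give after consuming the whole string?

{q0, q2, q3}

Start in {q0}.
Read 'b': q0→{q0, q1}; now {q0, q1}.
Read 'a': q0→{q3}, q1→∅; now {q3}.
Read 'a': q3→{q2}; now {q2}.
Read 'a': q2→{q0, q1, q3}; now {q0, q1, q3}.
Read 'b': q0→{q0, q1}, q1→{q0, q3}, q3→{q0}; now {q0, q1, q3}.
Read 'a': q0→{q3}, q1→∅, q3→{q2}; now {q2, q3}.
Read 'b': q2→{q0, q2, q3}, q3→{q0}; now {q0, q2, q3}.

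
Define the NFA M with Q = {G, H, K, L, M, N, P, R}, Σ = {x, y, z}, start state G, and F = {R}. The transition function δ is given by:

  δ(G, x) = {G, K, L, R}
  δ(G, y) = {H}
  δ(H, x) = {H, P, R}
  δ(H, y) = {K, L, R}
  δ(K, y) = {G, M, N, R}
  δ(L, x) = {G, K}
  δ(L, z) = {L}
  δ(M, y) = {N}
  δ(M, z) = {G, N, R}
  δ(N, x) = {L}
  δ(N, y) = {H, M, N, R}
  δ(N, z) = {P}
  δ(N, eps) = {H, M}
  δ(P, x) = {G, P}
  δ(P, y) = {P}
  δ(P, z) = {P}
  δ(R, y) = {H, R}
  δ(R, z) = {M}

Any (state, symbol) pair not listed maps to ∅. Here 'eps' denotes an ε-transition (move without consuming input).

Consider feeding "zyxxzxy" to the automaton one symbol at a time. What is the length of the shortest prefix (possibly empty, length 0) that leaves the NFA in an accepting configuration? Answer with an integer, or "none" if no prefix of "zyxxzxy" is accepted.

Start in {G}.
Read 'z': G→∅; now ∅.
The set is empty and remains empty for the remaining 6 symbols.
No reachable set along the way intersects F.

none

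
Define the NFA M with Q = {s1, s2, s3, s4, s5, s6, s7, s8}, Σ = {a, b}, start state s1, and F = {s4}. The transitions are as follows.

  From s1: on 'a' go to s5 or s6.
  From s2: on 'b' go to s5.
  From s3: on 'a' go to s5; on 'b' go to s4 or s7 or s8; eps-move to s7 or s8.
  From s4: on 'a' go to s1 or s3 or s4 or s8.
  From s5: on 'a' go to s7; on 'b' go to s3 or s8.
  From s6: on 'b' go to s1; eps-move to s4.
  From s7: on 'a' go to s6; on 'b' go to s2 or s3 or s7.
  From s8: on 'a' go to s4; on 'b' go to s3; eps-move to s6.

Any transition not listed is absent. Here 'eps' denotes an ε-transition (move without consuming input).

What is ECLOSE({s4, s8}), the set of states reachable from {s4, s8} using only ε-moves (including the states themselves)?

Begin with {s4, s8}.
ε-move s8 → s6; add s6.

{s4, s6, s8}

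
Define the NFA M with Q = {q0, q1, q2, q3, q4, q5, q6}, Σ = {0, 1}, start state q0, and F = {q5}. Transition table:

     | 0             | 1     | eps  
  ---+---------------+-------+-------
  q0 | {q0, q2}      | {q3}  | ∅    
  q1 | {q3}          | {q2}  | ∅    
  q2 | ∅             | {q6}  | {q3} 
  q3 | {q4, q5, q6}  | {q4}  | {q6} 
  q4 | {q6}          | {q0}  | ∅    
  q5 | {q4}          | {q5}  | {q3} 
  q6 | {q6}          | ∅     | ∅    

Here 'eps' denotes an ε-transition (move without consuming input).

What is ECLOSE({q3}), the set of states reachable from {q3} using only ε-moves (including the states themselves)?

Begin with {q3}.
ε-move q3 → q6; add q6.

{q3, q6}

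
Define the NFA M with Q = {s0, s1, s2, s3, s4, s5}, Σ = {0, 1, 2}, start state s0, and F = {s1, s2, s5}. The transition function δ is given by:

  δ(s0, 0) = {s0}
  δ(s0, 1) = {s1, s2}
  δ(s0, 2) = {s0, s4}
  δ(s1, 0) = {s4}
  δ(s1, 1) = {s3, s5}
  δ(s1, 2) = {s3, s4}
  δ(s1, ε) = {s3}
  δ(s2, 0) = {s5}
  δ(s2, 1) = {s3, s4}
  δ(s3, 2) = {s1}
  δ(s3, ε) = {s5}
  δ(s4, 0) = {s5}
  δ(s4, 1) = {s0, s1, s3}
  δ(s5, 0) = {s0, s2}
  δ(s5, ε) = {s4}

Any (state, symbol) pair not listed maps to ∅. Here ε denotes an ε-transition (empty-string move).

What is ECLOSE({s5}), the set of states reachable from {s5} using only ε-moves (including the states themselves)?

{s4, s5}

Begin with {s5}.
ε-move s5 → s4; add s4.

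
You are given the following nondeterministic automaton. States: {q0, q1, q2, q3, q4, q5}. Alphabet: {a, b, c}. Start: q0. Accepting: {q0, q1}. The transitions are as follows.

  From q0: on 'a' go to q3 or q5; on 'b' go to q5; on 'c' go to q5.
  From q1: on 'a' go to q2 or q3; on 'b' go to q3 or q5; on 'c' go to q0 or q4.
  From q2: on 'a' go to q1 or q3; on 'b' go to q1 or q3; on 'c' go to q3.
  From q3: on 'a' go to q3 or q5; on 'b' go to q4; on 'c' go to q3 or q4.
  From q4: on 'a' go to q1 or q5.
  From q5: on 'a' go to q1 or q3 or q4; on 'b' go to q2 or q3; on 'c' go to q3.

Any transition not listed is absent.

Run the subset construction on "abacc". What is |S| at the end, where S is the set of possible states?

Start in {q0}.
Read 'a': q0→{q3, q5}; now {q3, q5}.
Read 'b': q3→{q4}, q5→{q2, q3}; now {q2, q3, q4}.
Read 'a': q2→{q1, q3}, q3→{q3, q5}, q4→{q1, q5}; now {q1, q3, q5}.
Read 'c': q1→{q0, q4}, q3→{q3, q4}, q5→{q3}; now {q0, q3, q4}.
Read 'c': q0→{q5}, q3→{q3, q4}, q4→∅; now {q3, q4, q5}.
That set has 3 states.

3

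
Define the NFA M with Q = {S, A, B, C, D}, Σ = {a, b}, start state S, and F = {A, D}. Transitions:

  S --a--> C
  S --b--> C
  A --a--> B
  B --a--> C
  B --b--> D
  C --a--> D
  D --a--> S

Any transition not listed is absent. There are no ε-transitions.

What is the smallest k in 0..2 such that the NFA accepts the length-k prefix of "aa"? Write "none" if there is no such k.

2

Start in {S}.
Read 'a': S→{C}; now {C}.
Read 'a': C→{D}; now {D}.
None of the earlier sets intersect F, but {D} does.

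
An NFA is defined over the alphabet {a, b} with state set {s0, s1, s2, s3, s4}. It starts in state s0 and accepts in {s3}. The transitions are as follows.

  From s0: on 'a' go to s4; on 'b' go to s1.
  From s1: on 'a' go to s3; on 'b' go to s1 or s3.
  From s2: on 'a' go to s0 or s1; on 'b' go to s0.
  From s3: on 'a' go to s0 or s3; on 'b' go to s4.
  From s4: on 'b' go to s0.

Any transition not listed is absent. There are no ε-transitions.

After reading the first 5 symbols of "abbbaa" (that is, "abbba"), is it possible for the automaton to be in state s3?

Start in {s0}.
Read 'a': {s0} → {s4}.
Read 'b': {s4} → {s0}.
Read 'b': {s0} → {s1}.
Read 'b': {s1} → {s1, s3}.
Read 'a': {s1, s3} → {s0, s3}.
State s3 is in {s0, s3}.

Yes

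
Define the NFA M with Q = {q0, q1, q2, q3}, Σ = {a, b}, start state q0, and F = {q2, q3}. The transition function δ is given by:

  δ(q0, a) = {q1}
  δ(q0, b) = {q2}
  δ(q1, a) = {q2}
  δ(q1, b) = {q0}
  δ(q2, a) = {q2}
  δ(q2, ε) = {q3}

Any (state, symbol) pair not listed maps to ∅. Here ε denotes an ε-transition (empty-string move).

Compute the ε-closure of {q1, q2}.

{q1, q2, q3}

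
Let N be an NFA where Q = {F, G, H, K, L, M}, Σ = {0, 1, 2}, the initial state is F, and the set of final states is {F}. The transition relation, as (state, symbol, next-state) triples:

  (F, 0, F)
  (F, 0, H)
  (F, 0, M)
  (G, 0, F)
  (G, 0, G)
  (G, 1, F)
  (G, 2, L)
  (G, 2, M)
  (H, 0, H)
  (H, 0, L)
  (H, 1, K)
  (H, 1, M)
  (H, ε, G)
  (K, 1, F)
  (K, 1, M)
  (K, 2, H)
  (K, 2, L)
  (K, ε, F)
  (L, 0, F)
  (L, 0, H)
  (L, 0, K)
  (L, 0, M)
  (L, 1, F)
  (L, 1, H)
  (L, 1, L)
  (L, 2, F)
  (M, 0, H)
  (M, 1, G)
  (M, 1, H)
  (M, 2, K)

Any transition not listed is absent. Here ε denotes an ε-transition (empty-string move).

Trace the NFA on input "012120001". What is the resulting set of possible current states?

{F, G, H, K, L, M}

Start in {F}.
Read '0': {F} → {F, G, H, M}.
Read '1': {F, G, H, M} → {F, G, H, K, M}.
Read '2': {F, G, H, K, M} → {F, G, H, K, L, M}.
Read '1': {F, G, H, K, L, M} → {F, G, H, K, L, M}.
Read '2': {F, G, H, K, L, M} → {F, G, H, K, L, M}.
Read '0': {F, G, H, K, L, M} → {F, G, H, K, L, M}.
Read '0': {F, G, H, K, L, M} → {F, G, H, K, L, M}.
Read '0': {F, G, H, K, L, M} → {F, G, H, K, L, M}.
Read '1': {F, G, H, K, L, M} → {F, G, H, K, L, M}.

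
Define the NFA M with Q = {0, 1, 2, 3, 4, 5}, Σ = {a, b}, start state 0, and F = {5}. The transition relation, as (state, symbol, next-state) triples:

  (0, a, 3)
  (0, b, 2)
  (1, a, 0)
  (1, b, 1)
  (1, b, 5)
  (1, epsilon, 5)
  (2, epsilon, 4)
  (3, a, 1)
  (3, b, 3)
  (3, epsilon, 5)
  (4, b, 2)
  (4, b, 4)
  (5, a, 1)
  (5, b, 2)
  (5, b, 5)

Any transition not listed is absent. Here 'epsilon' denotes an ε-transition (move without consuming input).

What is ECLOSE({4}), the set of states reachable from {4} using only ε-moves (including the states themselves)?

{4}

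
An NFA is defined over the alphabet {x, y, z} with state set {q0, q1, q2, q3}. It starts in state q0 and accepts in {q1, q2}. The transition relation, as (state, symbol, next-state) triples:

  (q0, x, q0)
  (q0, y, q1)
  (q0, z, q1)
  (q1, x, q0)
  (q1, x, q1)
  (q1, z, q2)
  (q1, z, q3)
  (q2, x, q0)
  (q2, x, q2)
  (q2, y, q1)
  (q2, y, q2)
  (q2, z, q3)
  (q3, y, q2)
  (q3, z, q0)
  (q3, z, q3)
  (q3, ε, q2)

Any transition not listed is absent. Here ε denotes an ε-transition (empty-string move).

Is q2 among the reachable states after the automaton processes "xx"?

Start in {q0}.
Read 'x': q0→{q0}; now {q0}.
Read 'x': q0→{q0}; now {q0}.
State q2 is not in {q0}.

No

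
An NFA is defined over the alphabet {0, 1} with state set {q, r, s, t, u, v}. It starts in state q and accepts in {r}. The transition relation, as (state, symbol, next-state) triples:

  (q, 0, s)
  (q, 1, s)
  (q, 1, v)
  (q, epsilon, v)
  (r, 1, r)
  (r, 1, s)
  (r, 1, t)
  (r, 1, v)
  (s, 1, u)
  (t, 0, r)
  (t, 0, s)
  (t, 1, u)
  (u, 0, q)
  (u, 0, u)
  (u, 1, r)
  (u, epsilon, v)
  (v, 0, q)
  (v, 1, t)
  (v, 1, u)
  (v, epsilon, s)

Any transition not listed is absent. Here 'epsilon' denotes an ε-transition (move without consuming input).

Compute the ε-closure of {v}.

{s, v}

Begin with {v}.
ε-move v → s; add s.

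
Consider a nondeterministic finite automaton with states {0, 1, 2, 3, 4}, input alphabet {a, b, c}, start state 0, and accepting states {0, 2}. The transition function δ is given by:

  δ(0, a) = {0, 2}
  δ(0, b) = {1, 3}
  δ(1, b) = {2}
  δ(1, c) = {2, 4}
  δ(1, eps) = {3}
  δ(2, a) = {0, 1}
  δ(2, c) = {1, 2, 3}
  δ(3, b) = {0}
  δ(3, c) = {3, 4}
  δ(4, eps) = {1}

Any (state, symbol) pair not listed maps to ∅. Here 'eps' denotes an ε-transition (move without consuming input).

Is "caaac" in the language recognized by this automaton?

No

Start in {0}.
Read 'c': 0→∅; now ∅.
The set is empty and remains empty for the remaining 4 symbols.
The final set ∅ contains no accepting state.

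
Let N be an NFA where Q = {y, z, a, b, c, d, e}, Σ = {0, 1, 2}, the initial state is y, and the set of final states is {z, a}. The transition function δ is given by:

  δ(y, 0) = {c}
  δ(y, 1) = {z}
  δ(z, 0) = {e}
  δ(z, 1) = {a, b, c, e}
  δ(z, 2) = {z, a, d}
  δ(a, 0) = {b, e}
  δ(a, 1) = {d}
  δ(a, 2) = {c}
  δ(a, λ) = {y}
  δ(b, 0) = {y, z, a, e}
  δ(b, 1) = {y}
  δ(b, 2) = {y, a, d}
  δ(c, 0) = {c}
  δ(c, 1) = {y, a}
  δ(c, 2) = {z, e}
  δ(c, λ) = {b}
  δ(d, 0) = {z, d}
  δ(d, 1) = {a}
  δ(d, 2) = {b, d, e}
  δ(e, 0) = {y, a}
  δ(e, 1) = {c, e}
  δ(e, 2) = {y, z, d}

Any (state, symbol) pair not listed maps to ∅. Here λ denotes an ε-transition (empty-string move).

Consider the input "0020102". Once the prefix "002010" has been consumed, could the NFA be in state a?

Start in {y}.
Read '0': y→{c}; union {c}; ε-closure = {b, c}.
Read '0': b→{y, z, a, e}, c→{c}; union {y, z, a, c, e}; ε-closure = {y, z, a, b, c, e}.
Read '2': y→∅, z→{z, a, d}, a→{c}, b→{y, a, d}, c→{z, e}, e→{y, z, d}; union {y, z, a, c, d, e}; ε-closure = {y, z, a, b, c, d, e}.
Read '0': y→{c}, z→{e}, a→{b, e}, b→{y, z, a, e}, c→{c}, d→{z, d}, e→{y, a}; now {y, z, a, b, c, d, e}.
Read '1': y→{z}, z→{a, b, c, e}, a→{d}, b→{y}, c→{y, a}, d→{a}, e→{c, e}; now {y, z, a, b, c, d, e}.
Read '0': y→{c}, z→{e}, a→{b, e}, b→{y, z, a, e}, c→{c}, d→{z, d}, e→{y, a}; now {y, z, a, b, c, d, e}.
State a is in {y, z, a, b, c, d, e}.

Yes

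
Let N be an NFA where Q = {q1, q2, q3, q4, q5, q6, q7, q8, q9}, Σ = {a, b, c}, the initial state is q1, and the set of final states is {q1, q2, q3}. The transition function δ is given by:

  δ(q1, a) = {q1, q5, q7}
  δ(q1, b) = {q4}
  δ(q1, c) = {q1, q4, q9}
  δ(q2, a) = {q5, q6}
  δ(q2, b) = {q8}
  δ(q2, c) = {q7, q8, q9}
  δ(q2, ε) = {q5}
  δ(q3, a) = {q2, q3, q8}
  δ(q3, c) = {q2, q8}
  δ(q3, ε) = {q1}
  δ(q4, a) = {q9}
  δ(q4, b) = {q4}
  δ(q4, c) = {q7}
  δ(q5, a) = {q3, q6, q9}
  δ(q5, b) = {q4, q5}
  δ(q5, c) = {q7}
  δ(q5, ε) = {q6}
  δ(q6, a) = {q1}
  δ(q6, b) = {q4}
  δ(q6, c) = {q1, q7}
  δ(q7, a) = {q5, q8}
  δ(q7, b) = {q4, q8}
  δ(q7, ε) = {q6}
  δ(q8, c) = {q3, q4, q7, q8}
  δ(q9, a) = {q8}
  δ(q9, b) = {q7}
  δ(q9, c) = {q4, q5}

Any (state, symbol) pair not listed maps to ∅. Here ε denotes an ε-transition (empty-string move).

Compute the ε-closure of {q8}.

Begin with {q8}.
No ε-moves leave this set, so the closure equals the set itself.

{q8}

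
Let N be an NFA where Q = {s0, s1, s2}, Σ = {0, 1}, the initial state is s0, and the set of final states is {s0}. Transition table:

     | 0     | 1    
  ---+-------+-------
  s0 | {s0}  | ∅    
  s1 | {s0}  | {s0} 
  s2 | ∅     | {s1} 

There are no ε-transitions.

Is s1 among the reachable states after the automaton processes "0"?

No

Start in {s0}.
Read '0': s0→{s0}; now {s0}.
State s1 is not in {s0}.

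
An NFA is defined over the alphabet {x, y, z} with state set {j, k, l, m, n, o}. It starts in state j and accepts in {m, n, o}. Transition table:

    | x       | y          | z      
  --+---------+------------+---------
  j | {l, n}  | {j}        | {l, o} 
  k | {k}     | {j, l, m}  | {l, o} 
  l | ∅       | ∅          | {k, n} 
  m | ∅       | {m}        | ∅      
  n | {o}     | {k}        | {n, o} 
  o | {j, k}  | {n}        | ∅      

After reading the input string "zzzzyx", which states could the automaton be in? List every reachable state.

{k, l, n, o}

Start in {j}.
Read 'z': j→{l, o}; now {l, o}.
Read 'z': l→{k, n}, o→∅; now {k, n}.
Read 'z': k→{l, o}, n→{n, o}; now {l, n, o}.
Read 'z': l→{k, n}, n→{n, o}, o→∅; now {k, n, o}.
Read 'y': k→{j, l, m}, n→{k}, o→{n}; now {j, k, l, m, n}.
Read 'x': j→{l, n}, k→{k}, l→∅, m→∅, n→{o}; now {k, l, n, o}.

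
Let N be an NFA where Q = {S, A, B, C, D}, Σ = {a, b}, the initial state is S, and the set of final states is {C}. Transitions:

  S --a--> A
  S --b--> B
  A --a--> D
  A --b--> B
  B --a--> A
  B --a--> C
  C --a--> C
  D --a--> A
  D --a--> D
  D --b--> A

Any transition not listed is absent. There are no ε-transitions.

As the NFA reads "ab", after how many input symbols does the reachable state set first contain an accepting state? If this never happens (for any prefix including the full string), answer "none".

none

Start in {S}.
Read 'a': {S} → {A}.
Read 'b': {A} → {B}.
No reachable set along the way intersects F.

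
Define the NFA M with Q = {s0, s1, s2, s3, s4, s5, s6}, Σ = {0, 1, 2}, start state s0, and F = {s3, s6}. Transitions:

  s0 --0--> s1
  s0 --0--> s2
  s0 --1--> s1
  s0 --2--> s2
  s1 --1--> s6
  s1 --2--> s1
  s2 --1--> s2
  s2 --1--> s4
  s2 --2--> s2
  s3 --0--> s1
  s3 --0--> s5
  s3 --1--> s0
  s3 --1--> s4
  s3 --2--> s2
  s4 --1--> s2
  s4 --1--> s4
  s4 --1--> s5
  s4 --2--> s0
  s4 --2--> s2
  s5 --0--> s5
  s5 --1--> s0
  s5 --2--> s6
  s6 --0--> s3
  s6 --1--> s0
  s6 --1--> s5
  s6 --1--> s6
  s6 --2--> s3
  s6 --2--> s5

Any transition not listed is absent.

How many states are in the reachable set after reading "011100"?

2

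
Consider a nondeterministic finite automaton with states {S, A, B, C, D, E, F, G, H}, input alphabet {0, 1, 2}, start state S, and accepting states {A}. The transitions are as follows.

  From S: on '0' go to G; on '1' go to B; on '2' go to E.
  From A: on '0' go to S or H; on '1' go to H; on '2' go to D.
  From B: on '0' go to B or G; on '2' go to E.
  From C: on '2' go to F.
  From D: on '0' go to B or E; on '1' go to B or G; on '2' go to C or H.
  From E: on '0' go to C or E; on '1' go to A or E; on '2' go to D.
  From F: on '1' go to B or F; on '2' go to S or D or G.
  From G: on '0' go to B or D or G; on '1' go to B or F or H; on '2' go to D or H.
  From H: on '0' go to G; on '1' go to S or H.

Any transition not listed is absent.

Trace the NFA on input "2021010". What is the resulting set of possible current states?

Start in {S}.
Read '2': S→{E}; now {E}.
Read '0': E→{C, E}; now {C, E}.
Read '2': C→{F}, E→{D}; now {D, F}.
Read '1': D→{B, G}, F→{B, F}; now {B, F, G}.
Read '0': B→{B, G}, F→∅, G→{B, D, G}; now {B, D, G}.
Read '1': B→∅, D→{B, G}, G→{B, F, H}; now {B, F, G, H}.
Read '0': B→{B, G}, F→∅, G→{B, D, G}, H→{G}; now {B, D, G}.

{B, D, G}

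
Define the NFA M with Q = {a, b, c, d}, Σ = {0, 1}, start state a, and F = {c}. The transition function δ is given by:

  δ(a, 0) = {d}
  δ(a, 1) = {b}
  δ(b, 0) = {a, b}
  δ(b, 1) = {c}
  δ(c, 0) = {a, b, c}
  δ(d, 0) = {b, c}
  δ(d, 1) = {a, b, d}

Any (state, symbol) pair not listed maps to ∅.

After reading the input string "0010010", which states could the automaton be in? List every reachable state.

{a, b, c, d}

Start in {a}.
Read '0': a→{d}; now {d}.
Read '0': d→{b, c}; now {b, c}.
Read '1': b→{c}, c→∅; now {c}.
Read '0': c→{a, b, c}; now {a, b, c}.
Read '0': a→{d}, b→{a, b}, c→{a, b, c}; now {a, b, c, d}.
Read '1': a→{b}, b→{c}, c→∅, d→{a, b, d}; now {a, b, c, d}.
Read '0': a→{d}, b→{a, b}, c→{a, b, c}, d→{b, c}; now {a, b, c, d}.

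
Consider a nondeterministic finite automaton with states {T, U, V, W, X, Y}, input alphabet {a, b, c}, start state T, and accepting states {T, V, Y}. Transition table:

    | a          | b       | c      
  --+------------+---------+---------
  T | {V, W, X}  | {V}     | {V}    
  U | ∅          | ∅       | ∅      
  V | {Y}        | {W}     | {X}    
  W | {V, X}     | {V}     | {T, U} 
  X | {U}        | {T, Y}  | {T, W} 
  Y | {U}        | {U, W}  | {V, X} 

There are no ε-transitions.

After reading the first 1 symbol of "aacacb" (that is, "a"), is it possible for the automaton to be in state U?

No

Start in {T}.
Read 'a': T→{V, W, X}; now {V, W, X}.
State U is not in {V, W, X}.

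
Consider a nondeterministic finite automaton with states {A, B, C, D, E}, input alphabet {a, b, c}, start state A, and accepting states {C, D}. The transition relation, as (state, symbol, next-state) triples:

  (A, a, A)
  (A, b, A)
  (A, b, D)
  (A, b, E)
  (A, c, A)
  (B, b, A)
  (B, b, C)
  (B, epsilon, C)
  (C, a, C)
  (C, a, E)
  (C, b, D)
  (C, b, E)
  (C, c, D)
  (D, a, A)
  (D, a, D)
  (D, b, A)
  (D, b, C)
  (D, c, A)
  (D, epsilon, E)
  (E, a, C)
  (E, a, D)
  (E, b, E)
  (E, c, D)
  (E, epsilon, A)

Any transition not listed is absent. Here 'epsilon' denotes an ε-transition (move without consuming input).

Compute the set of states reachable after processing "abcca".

{A, C, D, E}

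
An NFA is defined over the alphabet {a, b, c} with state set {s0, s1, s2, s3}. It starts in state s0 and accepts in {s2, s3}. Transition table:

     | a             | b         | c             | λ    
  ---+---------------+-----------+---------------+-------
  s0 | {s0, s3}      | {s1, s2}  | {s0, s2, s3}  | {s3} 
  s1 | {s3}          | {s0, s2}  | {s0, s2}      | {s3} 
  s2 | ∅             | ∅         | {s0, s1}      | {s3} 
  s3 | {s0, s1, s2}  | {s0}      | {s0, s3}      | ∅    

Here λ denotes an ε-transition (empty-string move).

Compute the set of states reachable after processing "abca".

{s0, s1, s2, s3}

Start: ε-closure({s0}) = {s0, s3}.
Read 'a': {s0, s3} → {s0, s1, s2, s3}.
Read 'b': {s0, s1, s2, s3} → {s0, s1, s2, s3}.
Read 'c': {s0, s1, s2, s3} → {s0, s1, s2, s3}.
Read 'a': {s0, s1, s2, s3} → {s0, s1, s2, s3}.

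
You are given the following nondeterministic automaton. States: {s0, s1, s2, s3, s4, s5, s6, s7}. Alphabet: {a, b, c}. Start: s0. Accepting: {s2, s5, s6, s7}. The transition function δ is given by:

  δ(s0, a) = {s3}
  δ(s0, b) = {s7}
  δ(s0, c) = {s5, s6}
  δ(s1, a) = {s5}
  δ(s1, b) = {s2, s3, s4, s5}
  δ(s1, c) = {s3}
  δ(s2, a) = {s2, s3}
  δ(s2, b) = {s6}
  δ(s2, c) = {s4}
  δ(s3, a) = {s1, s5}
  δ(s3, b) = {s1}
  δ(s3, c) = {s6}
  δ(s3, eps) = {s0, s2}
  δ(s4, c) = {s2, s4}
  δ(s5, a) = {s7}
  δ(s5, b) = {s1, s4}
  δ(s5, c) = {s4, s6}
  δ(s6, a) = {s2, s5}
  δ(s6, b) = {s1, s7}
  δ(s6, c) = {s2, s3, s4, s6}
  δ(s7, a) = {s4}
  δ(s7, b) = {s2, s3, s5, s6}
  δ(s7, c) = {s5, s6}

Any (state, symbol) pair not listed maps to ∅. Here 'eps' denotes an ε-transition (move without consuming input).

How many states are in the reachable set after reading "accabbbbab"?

8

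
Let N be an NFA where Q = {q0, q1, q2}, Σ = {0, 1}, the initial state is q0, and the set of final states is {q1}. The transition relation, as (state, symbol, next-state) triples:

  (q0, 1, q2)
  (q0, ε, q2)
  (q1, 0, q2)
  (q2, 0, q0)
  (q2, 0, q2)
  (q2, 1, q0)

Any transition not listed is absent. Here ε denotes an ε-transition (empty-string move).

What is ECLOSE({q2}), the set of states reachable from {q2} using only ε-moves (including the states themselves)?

Begin with {q2}.
No ε-moves leave this set, so the closure equals the set itself.

{q2}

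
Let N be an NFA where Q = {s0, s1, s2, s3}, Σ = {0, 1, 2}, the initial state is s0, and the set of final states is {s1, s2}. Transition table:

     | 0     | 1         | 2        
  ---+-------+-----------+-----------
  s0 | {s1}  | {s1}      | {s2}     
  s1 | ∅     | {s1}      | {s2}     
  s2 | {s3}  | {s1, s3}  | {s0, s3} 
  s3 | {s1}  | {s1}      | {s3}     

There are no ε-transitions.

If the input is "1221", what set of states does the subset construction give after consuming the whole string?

{s1}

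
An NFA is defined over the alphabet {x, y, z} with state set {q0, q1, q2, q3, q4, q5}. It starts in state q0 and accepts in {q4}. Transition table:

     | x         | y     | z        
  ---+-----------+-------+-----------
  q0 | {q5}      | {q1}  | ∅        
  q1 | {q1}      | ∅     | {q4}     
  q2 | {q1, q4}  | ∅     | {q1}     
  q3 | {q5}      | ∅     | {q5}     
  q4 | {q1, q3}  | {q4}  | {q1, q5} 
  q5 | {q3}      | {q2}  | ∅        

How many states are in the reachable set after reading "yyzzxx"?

0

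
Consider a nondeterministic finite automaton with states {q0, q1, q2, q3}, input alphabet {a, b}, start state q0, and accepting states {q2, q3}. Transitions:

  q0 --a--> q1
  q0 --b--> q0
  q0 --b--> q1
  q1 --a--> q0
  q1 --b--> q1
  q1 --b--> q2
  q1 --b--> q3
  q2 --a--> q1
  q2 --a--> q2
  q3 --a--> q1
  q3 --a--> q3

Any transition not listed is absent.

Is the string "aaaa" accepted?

Start in {q0}.
Read 'a': {q0} → {q1}.
Read 'a': {q1} → {q0}.
Read 'a': {q0} → {q1}.
Read 'a': {q1} → {q0}.
The final set {q0} contains no accepting state.

No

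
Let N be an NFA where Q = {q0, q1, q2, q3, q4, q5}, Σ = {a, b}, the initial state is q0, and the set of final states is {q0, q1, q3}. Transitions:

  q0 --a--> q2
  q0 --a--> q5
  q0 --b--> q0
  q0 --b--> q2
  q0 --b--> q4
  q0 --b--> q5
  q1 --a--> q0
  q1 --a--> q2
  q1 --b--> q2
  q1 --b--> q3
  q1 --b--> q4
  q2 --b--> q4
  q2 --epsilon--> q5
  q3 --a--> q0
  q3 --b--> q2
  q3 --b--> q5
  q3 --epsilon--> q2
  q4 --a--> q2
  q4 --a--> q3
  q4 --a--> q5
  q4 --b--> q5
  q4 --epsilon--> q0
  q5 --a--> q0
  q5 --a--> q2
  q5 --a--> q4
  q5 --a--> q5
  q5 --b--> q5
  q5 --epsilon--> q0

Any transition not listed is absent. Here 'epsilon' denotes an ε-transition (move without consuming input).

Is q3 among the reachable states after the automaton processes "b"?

No

Start in {q0}.
Read 'b': q0→{q0, q2, q4, q5}; now {q0, q2, q4, q5}.
State q3 is not in {q0, q2, q4, q5}.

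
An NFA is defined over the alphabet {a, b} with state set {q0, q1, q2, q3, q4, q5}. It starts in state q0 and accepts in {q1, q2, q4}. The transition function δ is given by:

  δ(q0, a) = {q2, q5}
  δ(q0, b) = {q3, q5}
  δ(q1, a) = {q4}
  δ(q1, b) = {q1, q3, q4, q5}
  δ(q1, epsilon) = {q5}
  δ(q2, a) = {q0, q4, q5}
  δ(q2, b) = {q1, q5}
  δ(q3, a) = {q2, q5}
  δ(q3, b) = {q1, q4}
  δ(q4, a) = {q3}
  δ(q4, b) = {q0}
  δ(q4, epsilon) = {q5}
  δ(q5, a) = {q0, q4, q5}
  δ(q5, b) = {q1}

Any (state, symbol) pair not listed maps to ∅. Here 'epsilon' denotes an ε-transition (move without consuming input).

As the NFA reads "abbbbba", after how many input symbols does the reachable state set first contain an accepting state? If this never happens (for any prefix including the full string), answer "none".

1

Start in {q0}.
Read 'a': {q0} → {q2, q5}.
None of the earlier sets intersect F, but {q2, q5} does.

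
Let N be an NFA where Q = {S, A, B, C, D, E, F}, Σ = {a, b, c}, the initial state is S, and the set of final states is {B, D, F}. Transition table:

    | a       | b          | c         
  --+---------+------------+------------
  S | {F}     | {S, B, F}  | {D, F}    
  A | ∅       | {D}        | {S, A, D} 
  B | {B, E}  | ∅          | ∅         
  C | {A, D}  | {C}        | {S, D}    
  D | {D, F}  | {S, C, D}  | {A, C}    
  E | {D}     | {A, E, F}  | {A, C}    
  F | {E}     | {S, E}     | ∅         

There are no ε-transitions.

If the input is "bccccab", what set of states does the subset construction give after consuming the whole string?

Start in {S}.
Read 'b': S→{S, B, F}; now {S, B, F}.
Read 'c': S→{D, F}, B→∅, F→∅; now {D, F}.
Read 'c': D→{A, C}, F→∅; now {A, C}.
Read 'c': A→{S, A, D}, C→{S, D}; now {S, A, D}.
Read 'c': S→{D, F}, A→{S, A, D}, D→{A, C}; now {S, A, C, D, F}.
Read 'a': S→{F}, A→∅, C→{A, D}, D→{D, F}, F→{E}; now {A, D, E, F}.
Read 'b': A→{D}, D→{S, C, D}, E→{A, E, F}, F→{S, E}; now {S, A, C, D, E, F}.

{S, A, C, D, E, F}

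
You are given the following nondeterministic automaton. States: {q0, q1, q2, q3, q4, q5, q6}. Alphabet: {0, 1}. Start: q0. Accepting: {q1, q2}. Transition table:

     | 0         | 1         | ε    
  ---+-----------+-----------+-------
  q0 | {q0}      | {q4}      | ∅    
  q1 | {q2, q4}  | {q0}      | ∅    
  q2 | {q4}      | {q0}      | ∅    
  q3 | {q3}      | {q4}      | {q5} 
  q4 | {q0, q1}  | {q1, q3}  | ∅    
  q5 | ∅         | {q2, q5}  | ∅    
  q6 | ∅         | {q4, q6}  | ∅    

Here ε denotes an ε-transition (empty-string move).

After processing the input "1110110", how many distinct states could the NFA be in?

Start in {q0}.
Read '1': {q0} → {q4}.
Read '1': {q4} → {q1, q3, q5}.
Read '1': {q1, q3, q5} → {q0, q2, q4, q5}.
Read '0': {q0, q2, q4, q5} → {q0, q1, q4}.
Read '1': {q0, q1, q4} → {q0, q1, q3, q4, q5}.
Read '1': {q0, q1, q3, q4, q5} → {q0, q1, q2, q3, q4, q5}.
Read '0': {q0, q1, q2, q3, q4, q5} → {q0, q1, q2, q3, q4, q5}.
That set has 6 states.

6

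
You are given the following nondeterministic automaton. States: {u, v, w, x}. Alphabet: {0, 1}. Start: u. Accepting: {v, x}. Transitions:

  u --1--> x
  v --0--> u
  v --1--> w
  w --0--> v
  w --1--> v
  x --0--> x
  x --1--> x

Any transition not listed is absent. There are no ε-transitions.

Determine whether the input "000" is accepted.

No

Start in {u}.
Read '0': u→∅; now ∅.
The set is empty and remains empty for the remaining 2 symbols.
The final set ∅ contains no accepting state.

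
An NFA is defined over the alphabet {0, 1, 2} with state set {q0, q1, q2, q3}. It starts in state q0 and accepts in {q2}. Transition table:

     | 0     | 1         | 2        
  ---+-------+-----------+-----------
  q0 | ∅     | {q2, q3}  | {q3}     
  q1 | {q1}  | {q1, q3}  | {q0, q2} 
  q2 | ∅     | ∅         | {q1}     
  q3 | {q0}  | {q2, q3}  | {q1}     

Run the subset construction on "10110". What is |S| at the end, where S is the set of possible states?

1

Start in {q0}.
Read '1': {q0} → {q2, q3}.
Read '0': {q2, q3} → {q0}.
Read '1': {q0} → {q2, q3}.
Read '1': {q2, q3} → {q2, q3}.
Read '0': {q2, q3} → {q0}.
That set has 1 state.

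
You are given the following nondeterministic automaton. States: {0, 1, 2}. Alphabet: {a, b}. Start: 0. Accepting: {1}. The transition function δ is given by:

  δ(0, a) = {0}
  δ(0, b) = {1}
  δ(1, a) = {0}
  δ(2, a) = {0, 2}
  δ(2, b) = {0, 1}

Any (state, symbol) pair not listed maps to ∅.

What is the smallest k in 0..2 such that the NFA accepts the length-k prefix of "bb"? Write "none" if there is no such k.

Start in {0}.
Read 'b': {0} → {1}.
None of the earlier sets intersect F, but {1} does.

1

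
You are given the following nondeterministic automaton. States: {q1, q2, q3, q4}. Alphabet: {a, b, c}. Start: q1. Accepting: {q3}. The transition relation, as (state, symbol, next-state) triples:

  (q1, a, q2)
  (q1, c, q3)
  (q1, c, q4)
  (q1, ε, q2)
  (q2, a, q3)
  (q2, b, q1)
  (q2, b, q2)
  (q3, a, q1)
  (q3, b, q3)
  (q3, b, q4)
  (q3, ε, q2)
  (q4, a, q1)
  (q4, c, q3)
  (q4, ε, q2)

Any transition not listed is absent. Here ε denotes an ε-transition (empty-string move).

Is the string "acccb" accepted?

Start: ε-closure({q1}) = {q1, q2}.
Read 'a': q1→{q2}, q2→{q3}; now {q2, q3}.
Read 'c': q2→∅, q3→∅; now ∅.
The set is empty and remains empty for the remaining 3 symbols.
The final set ∅ contains no accepting state.

No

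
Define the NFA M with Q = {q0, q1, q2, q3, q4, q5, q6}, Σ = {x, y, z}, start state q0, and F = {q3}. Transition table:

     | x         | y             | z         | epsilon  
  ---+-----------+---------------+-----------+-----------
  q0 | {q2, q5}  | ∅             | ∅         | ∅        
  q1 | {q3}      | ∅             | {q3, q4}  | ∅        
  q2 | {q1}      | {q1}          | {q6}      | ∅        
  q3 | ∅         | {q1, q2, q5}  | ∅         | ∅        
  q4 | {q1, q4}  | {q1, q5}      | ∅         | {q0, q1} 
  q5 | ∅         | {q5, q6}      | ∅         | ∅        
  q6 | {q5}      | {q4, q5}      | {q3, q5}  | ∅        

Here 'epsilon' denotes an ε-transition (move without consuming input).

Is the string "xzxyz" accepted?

Yes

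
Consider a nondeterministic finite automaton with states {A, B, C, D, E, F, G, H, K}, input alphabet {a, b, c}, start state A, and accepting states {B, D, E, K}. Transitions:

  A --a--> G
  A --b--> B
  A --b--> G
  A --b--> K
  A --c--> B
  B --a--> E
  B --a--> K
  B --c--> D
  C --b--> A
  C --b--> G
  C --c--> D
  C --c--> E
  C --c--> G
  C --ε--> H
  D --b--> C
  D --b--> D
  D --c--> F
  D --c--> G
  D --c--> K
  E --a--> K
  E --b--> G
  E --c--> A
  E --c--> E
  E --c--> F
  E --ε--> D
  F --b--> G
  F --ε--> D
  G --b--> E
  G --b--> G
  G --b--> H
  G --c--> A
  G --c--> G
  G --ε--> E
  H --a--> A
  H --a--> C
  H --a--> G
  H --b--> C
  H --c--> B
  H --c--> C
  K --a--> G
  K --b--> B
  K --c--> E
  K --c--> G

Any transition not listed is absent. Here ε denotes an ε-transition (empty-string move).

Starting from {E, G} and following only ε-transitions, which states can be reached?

Begin with {E, G}.
ε-move E → D; add D.

{D, E, G}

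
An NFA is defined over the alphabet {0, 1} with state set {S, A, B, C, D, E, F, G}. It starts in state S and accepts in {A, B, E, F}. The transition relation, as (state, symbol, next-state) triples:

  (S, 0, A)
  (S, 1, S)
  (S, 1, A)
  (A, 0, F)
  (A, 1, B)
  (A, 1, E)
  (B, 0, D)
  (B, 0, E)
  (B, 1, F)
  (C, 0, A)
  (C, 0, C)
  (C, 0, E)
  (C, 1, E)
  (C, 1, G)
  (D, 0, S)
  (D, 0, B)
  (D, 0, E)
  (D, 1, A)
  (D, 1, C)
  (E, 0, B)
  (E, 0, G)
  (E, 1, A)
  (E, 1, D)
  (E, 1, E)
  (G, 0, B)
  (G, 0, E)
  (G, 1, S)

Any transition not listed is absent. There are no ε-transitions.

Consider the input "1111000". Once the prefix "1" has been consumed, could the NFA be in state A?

Yes

Start in {S}.
Read '1': {S} → {S, A}.
State A is in {S, A}.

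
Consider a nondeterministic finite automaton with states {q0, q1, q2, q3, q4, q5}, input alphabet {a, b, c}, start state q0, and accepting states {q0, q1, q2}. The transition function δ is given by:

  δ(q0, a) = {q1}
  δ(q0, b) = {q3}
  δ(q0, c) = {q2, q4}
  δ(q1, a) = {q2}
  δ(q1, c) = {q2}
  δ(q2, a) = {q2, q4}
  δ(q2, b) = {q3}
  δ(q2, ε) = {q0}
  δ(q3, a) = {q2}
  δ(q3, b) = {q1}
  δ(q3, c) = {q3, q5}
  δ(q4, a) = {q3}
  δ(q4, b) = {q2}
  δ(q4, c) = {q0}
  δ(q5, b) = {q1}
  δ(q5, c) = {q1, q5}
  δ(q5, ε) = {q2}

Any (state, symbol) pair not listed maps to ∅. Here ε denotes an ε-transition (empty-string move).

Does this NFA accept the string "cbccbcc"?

Start in {q0}.
Read 'c': q0→{q2, q4}; union {q2, q4}; ε-closure = {q0, q2, q4}.
Read 'b': q0→{q3}, q2→{q3}, q4→{q2}; union {q2, q3}; ε-closure = {q0, q2, q3}.
Read 'c': q0→{q2, q4}, q2→∅, q3→{q3, q5}; union {q2, q3, q4, q5}; ε-closure = {q0, q2, q3, q4, q5}.
Read 'c': q0→{q2, q4}, q2→∅, q3→{q3, q5}, q4→{q0}, q5→{q1, q5}; now {q0, q1, q2, q3, q4, q5}.
Read 'b': q0→{q3}, q1→∅, q2→{q3}, q3→{q1}, q4→{q2}, q5→{q1}; union {q1, q2, q3}; ε-closure = {q0, q1, q2, q3}.
Read 'c': q0→{q2, q4}, q1→{q2}, q2→∅, q3→{q3, q5}; union {q2, q3, q4, q5}; ε-closure = {q0, q2, q3, q4, q5}.
Read 'c': q0→{q2, q4}, q2→∅, q3→{q3, q5}, q4→{q0}, q5→{q1, q5}; now {q0, q1, q2, q3, q4, q5}.
The final set {q0, q1, q2, q3, q4, q5} contains the accepting states q0, q1, q2.

Yes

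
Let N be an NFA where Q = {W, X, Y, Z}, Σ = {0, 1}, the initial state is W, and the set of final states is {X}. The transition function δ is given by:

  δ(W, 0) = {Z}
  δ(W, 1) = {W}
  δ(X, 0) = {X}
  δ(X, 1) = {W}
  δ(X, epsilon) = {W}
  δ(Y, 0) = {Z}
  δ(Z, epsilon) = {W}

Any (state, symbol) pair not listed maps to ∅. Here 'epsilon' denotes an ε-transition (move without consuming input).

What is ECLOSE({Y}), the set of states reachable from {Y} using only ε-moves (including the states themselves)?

Begin with {Y}.
No ε-moves leave this set, so the closure equals the set itself.

{Y}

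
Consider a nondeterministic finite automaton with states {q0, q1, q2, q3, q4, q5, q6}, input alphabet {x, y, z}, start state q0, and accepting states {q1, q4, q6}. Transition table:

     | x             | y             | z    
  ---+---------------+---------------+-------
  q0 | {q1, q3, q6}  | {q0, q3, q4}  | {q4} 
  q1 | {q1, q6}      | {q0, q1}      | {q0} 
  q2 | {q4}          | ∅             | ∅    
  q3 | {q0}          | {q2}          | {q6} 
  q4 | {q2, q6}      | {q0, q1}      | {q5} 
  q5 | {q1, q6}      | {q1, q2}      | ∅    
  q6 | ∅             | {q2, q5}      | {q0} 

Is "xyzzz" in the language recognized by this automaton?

Start in {q0}.
Read 'x': {q0} → {q1, q3, q6}.
Read 'y': {q1, q3, q6} → {q0, q1, q2, q5}.
Read 'z': {q0, q1, q2, q5} → {q0, q4}.
Read 'z': {q0, q4} → {q4, q5}.
Read 'z': {q4, q5} → {q5}.
The final set {q5} contains no accepting state.

No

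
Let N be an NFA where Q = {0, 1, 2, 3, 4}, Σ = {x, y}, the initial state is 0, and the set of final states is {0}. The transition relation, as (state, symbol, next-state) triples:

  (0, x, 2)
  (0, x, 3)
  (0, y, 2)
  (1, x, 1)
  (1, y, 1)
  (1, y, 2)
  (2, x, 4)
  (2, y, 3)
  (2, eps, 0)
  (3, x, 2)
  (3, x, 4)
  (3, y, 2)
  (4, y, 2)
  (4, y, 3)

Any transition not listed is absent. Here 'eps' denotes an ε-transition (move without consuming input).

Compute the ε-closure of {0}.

{0}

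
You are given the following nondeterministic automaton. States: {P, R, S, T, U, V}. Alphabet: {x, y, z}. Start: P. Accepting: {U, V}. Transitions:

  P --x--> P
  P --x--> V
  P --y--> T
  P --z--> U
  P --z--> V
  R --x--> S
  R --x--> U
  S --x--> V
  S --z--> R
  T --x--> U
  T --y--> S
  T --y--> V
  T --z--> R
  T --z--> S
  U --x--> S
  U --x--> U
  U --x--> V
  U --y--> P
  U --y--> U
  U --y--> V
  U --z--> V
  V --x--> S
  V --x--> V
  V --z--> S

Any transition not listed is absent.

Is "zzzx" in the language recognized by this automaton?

Yes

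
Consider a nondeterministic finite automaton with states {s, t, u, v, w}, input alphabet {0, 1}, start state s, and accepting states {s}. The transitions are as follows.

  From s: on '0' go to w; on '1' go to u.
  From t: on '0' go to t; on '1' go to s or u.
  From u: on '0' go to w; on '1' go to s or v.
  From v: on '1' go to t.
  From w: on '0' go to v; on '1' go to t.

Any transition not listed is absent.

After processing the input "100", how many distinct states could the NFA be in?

1

Start in {s}.
Read '1': s→{u}; now {u}.
Read '0': u→{w}; now {w}.
Read '0': w→{v}; now {v}.
That set has 1 state.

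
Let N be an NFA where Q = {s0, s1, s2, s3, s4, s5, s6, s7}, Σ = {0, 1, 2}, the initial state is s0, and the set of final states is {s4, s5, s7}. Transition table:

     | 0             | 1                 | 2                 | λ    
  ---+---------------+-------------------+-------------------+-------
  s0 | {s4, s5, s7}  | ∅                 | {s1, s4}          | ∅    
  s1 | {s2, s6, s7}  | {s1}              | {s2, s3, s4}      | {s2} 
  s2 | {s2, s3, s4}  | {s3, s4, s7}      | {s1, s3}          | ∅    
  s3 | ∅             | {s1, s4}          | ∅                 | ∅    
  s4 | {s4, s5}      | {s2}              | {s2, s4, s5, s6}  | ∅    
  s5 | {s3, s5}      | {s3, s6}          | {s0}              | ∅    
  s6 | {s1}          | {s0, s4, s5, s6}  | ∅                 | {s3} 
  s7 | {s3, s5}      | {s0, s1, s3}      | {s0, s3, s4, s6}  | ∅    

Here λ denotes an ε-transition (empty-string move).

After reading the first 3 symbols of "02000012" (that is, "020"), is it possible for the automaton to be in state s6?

No

Start in {s0}.
Read '0': s0→{s4, s5, s7}; now {s4, s5, s7}.
Read '2': s4→{s2, s4, s5, s6}, s5→{s0}, s7→{s0, s3, s4, s6}; now {s0, s2, s3, s4, s5, s6}.
Read '0': s0→{s4, s5, s7}, s2→{s2, s3, s4}, s3→∅, s4→{s4, s5}, s5→{s3, s5}, s6→{s1}; now {s1, s2, s3, s4, s5, s7}.
State s6 is not in {s1, s2, s3, s4, s5, s7}.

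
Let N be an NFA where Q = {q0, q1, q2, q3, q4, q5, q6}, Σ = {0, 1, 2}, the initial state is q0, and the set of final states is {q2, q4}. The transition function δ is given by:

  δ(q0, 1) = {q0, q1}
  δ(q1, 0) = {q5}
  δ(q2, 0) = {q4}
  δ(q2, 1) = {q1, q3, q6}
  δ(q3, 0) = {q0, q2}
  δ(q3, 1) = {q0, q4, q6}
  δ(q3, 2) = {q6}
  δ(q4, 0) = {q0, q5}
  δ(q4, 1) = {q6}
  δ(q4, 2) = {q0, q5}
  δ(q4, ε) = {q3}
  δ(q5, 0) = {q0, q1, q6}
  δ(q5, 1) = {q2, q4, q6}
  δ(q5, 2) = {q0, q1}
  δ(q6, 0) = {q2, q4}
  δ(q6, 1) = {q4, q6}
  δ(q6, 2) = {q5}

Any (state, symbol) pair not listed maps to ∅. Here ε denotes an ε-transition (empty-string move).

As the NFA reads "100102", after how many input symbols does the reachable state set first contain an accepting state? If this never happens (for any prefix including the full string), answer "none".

4

Start in {q0}.
Read '1': q0→{q0, q1}; now {q0, q1}.
Read '0': q0→∅, q1→{q5}; now {q5}.
Read '0': q5→{q0, q1, q6}; now {q0, q1, q6}.
Read '1': q0→{q0, q1}, q1→∅, q6→{q4, q6}; union {q0, q1, q4, q6}; ε-closure = {q0, q1, q3, q4, q6}.
None of the earlier sets intersect F, but {q0, q1, q3, q4, q6} does.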